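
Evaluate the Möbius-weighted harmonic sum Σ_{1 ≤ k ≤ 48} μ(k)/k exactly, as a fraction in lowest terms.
Σ μ(k)/k = -12611493192339623/614889782588491410

Values of μ(k) for 1 ≤ k ≤ 48: μ(1) = 1, μ(2) = -1, μ(3) = -1, μ(5) = -1, μ(6) = 1, μ(7) = -1, μ(10) = 1, μ(11) = -1, μ(13) = -1, μ(14) = 1, μ(15) = 1, μ(17) = -1, μ(19) = -1, μ(21) = 1, μ(22) = 1, μ(23) = -1, μ(26) = 1, μ(29) = -1, μ(30) = -1, μ(31) = -1, μ(33) = 1, μ(34) = 1, μ(35) = 1, μ(37) = -1, μ(38) = 1, μ(39) = 1, μ(41) = -1, μ(42) = -1, μ(43) = -1, μ(46) = 1, μ(47) = -1, with μ = 0 on non-squarefree integers. Summing μ(k)/k for k where μ(k) ≠ 0 gives -12611493192339623/614889782588491410 ≈ -0.0205. (PNT ⟺ this sum → 0 as n → ∞.)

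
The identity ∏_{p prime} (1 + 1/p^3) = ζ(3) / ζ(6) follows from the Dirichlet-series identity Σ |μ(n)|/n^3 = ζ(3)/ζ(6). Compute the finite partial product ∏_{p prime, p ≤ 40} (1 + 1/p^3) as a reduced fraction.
∏ = 286534261786467003531264/242522905429175749176095

The primes p ≤ 40 are [2, 3, 5, 7, 11, 13, 17, 19, 23, 29, 31, 37]. For each, (1 + 1/p^3) = (p^3 + 1)/p^3. Multiplying these fractions over p ∈ [2, 3, 5, 7, 11, 13, 17, 19, 23, 29, 31, 37] gives 286534261786467003531264/242522905429175749176095. (In the limit P → ∞ this tends to ζ(3)/ζ(6).)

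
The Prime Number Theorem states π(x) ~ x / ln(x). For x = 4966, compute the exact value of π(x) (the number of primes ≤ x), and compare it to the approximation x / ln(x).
π(4966) = 663;  x/ln(x) ≈ 583.52;  relative error ≈ 11.99%.

Directly count primes up to 4966: π(4966) = 663. The PNT approximation gives 4966/ln(4966) ≈ 4966/8.51037 ≈ 583.52. Relative error (π(x) − x/ln(x)) / π(x) ≈ 11.99%; the approximation is known to undercount slightly (Li(x) is a better estimate).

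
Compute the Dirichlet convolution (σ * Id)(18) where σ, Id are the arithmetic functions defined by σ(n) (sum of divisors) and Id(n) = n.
(σ * Id)(18) = 170

Divisors of 18: [1, 2, 3, 6, 9, 18]. For each d | 18:
  d = 1: σ(1) · Id(18/1) = 1 · 18 = 18
  d = 2: σ(2) · Id(18/2) = 3 · 9 = 27
  d = 3: σ(3) · Id(18/3) = 4 · 6 = 24
  d = 6: σ(6) · Id(18/6) = 12 · 3 = 36
  d = 9: σ(9) · Id(18/9) = 13 · 2 = 26
  d = 18: σ(18) · Id(18/18) = 39 · 1 = 39
Summing: (σ * Id)(18) = 18 + 27 + 24 + 36 + 26 + 39 = 170.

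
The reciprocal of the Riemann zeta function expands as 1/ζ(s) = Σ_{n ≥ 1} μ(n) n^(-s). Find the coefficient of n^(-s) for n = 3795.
μ(3795) = 1

Factor n = 3795 = 3 · 5 · 11 · 23. μ(n) = 0 if any exponent ≥ 2 (not squarefree); otherwise μ(n) = (−1)^{ω(n)} where ω(n) is the number of distinct prime factors. Applying: μ(3795) = 1.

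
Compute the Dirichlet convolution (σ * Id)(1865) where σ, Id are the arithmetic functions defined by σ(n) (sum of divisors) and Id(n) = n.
(σ * Id)(1865) = 8217

Divisors of 1865: [1, 5, 373, 1865]. For each d | 1865:
  d = 1: σ(1) · Id(1865/1) = 1 · 1865 = 1865
  d = 5: σ(5) · Id(1865/5) = 6 · 373 = 2238
  d = 373: σ(373) · Id(1865/373) = 374 · 5 = 1870
  d = 1865: σ(1865) · Id(1865/1865) = 2244 · 1 = 2244
Summing: (σ * Id)(1865) = 1865 + 2238 + 1870 + 2244 = 8217.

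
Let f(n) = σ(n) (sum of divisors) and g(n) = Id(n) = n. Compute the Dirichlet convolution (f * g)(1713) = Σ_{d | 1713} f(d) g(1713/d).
(σ * Id)(1713) = 8001

Divisors of 1713: [1, 3, 571, 1713]. For each d | 1713:
  d = 1: σ(1) · Id(1713/1) = 1 · 1713 = 1713
  d = 3: σ(3) · Id(1713/3) = 4 · 571 = 2284
  d = 571: σ(571) · Id(1713/571) = 572 · 3 = 1716
  d = 1713: σ(1713) · Id(1713/1713) = 2288 · 1 = 2288
Summing: (σ * Id)(1713) = 1713 + 2284 + 1716 + 2288 = 8001.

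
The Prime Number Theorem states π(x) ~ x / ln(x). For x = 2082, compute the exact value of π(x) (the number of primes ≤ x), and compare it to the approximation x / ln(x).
π(2082) = 313;  x/ln(x) ≈ 272.47;  relative error ≈ 12.95%.

Directly count primes up to 2082: π(2082) = 313. The PNT approximation gives 2082/ln(2082) ≈ 2082/7.64108 ≈ 272.47. Relative error (π(x) − x/ln(x)) / π(x) ≈ 12.95%; the approximation is known to undercount slightly (Li(x) is a better estimate).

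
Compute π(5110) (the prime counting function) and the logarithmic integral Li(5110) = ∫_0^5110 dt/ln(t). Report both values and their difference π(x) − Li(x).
π(5110) = 683;  Li(5110) ≈ 697.18;  π(x) − Li(x) ≈ -14.18.

Direct count of primes ≤ 5110 gives π(5110) = 683. Numerical evaluation of the logarithmic integral gives Li(5110) ≈ 697.18. The difference π(x) − Li(x) ≈ -14.18 is typically negative for small/moderate x (Li(x) overestimates), though Littlewood's theorem shows this sign changes infinitely often.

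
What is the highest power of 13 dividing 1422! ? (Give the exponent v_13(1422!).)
v_13(1422!) = 117

Legendre's formula: v_p(n!) = Σ_{k ≥ 1} ⌊n / p^k⌋. For p = 13, n = 1422, the terms are:
  ⌊1422/13^1⌋ = ⌊1422/13⌋ = 109
  ⌊1422/13^2⌋ = ⌊1422/169⌋ = 8
(the next term ⌊1422/13^3⌋ = 0, terminating the sum). Summing: v_13(1422!) = 109 + 8 = 117.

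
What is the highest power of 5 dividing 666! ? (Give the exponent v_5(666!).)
v_5(666!) = 165

Legendre's formula: v_p(n!) = Σ_{k ≥ 1} ⌊n / p^k⌋. For p = 5, n = 666, the terms are:
  ⌊666/5^1⌋ = ⌊666/5⌋ = 133
  ⌊666/5^2⌋ = ⌊666/25⌋ = 26
  ⌊666/5^3⌋ = ⌊666/125⌋ = 5
  ⌊666/5^4⌋ = ⌊666/625⌋ = 1
(the next term ⌊666/5^5⌋ = 0, terminating the sum). Summing: v_5(666!) = 133 + 26 + 5 + 1 = 165.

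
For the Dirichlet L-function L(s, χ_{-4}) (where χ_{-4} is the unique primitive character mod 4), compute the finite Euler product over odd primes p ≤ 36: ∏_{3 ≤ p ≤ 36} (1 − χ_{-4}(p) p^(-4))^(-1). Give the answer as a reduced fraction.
∏ = 1870816715381797956556539609218365/1891731462842378884815364370202624

The odd primes p ≤ 36 are [3, 5, 7, 11, 13, 17, 19, 23, 29, 31]. For each, χ(p) = 1 if p ≡ 1 mod 4, χ(p) = −1 if p ≡ 3 mod 4. Taking (1 − χ(p)/p^4)^(-1) = p^4/(p^4 − χ(p)): (1 − (-1)/3^4)^(-1) · (1 − (1)/5^4)^(-1) · (1 − (-1)/7^4)^(-1) · (1 − (-1)/11^4)^(-1) · (1 − (1)/13^4)^(-1) · (1 − (1)/17^4)^(-1) · (1 − (-1)/19^4)^(-1) · (1 − (-1)/23^4)^(-1) · (1 − (1)/29^4)^(-1) · (1 − (-1)/31^4)^(-1) = 1870816715381797956556539609218365/1891731462842378884815364370202624.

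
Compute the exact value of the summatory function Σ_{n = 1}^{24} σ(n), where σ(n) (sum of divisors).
Σ_{n ≤ 24} σ(n) = 491

Compute σ(n) for each 1 ≤ n ≤ 24: σ(1) = 1, σ(2) = 3, σ(3) = 4, σ(4) = 7, σ(5) = 6, σ(6) = 12, σ(7) = 8, σ(8) = 15, σ(9) = 13, σ(10) = 18, σ(11) = 12, σ(12) = 28, σ(13) = 14, σ(14) = 24, σ(15) = 24, σ(16) = 31, σ(17) = 18, σ(18) = 39, σ(19) = 20, σ(20) = 42, σ(21) = 32, σ(22) = 36, σ(23) = 24, σ(24) = 60. Summing all 24 values: 491. (Average order: Σ_{n ≤ x} σ(n) ~ (π²/12) x². For x = 24, (π²/12)·24² ≈ 473.74.)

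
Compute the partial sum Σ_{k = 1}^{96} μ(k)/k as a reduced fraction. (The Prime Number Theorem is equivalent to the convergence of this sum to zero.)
Σ μ(k)/k = 164165993590198279544427554326659/3961456982724258461775089600226385

Values of μ(k) for 1 ≤ k ≤ 96: μ(1) = 1, μ(2) = -1, μ(3) = -1, μ(5) = -1, μ(6) = 1, μ(7) = -1, μ(10) = 1, μ(11) = -1, μ(13) = -1, μ(14) = 1, μ(15) = 1, μ(17) = -1, μ(19) = -1, μ(21) = 1, μ(22) = 1, μ(23) = -1, μ(26) = 1, μ(29) = -1, μ(30) = -1, μ(31) = -1, μ(33) = 1, μ(34) = 1, μ(35) = 1, μ(37) = -1, μ(38) = 1, μ(39) = 1, μ(41) = -1, μ(42) = -1, μ(43) = -1, μ(46) = 1, μ(47) = -1, μ(51) = 1, μ(53) = -1, μ(55) = 1, μ(57) = 1, μ(58) = 1, μ(59) = -1, μ(61) = -1, μ(62) = 1, μ(65) = 1, μ(66) = -1, μ(67) = -1, μ(69) = 1, μ(70) = -1, μ(71) = -1, μ(73) = -1, μ(74) = 1, μ(77) = 1, μ(78) = -1, μ(79) = -1, μ(82) = 1, μ(83) = -1, μ(85) = 1, μ(86) = 1, μ(87) = 1, μ(89) = -1, μ(91) = 1, μ(93) = 1, μ(94) = 1, μ(95) = 1, with μ = 0 on non-squarefree integers. Summing μ(k)/k for k where μ(k) ≠ 0 gives 164165993590198279544427554326659/3961456982724258461775089600226385 ≈ 0.0414. (PNT ⟺ this sum → 0 as n → ∞.)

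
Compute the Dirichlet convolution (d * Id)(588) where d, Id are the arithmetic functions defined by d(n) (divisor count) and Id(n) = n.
(d * Id)(588) = 3630

Divisors of 588: [1, 2, 3, 4, 6, 7, 12, 14, 21, 28, 42, 49, 84, 98, 147, 196, 294, 588]. For each d | 588:
  d = 1: d(1) · Id(588/1) = 1 · 588 = 588
  d = 2: d(2) · Id(588/2) = 2 · 294 = 588
  d = 3: d(3) · Id(588/3) = 2 · 196 = 392
  d = 4: d(4) · Id(588/4) = 3 · 147 = 441
  d = 6: d(6) · Id(588/6) = 4 · 98 = 392
  d = 7: d(7) · Id(588/7) = 2 · 84 = 168
  d = 12: d(12) · Id(588/12) = 6 · 49 = 294
  d = 14: d(14) · Id(588/14) = 4 · 42 = 168
  d = 21: d(21) · Id(588/21) = 4 · 28 = 112
  d = 28: d(28) · Id(588/28) = 6 · 21 = 126
  d = 42: d(42) · Id(588/42) = 8 · 14 = 112
  d = 49: d(49) · Id(588/49) = 3 · 12 = 36
  d = 84: d(84) · Id(588/84) = 12 · 7 = 84
  d = 98: d(98) · Id(588/98) = 6 · 6 = 36
  d = 147: d(147) · Id(588/147) = 6 · 4 = 24
  d = 196: d(196) · Id(588/196) = 9 · 3 = 27
  d = 294: d(294) · Id(588/294) = 12 · 2 = 24
  d = 588: d(588) · Id(588/588) = 18 · 1 = 18
Summing: (d * Id)(588) = 588 + 588 + 392 + 441 + 392 + 168 + 294 + 168 + 112 + 126 + 112 + 36 + 84 + 36 + 24 + 27 + 24 + 18 = 3630.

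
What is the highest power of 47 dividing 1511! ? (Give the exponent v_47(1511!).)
v_47(1511!) = 32

Legendre's formula: v_p(n!) = Σ_{k ≥ 1} ⌊n / p^k⌋. For p = 47, n = 1511, the terms are:
  ⌊1511/47^1⌋ = ⌊1511/47⌋ = 32
(the next term ⌊1511/47^2⌋ = 0, terminating the sum). Summing: v_47(1511!) = 32 = 32.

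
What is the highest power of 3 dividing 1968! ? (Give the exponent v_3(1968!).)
v_3(1968!) = 980

Legendre's formula: v_p(n!) = Σ_{k ≥ 1} ⌊n / p^k⌋. For p = 3, n = 1968, the terms are:
  ⌊1968/3^1⌋ = ⌊1968/3⌋ = 656
  ⌊1968/3^2⌋ = ⌊1968/9⌋ = 218
  ⌊1968/3^3⌋ = ⌊1968/27⌋ = 72
  ⌊1968/3^4⌋ = ⌊1968/81⌋ = 24
  ⌊1968/3^5⌋ = ⌊1968/243⌋ = 8
  ⌊1968/3^6⌋ = ⌊1968/729⌋ = 2
(the next term ⌊1968/3^7⌋ = 0, terminating the sum). Summing: v_3(1968!) = 656 + 218 + 72 + 24 + 8 + 2 = 980.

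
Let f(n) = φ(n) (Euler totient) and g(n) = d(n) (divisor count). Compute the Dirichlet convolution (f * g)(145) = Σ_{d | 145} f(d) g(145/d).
(φ * d)(145) = 180

Divisors of 145: [1, 5, 29, 145]. For each d | 145:
  d = 1: φ(1) · d(145/1) = 1 · 4 = 4
  d = 5: φ(5) · d(145/5) = 4 · 2 = 8
  d = 29: φ(29) · d(145/29) = 28 · 2 = 56
  d = 145: φ(145) · d(145/145) = 112 · 1 = 112
Summing: (φ * d)(145) = 4 + 8 + 56 + 112 = 180.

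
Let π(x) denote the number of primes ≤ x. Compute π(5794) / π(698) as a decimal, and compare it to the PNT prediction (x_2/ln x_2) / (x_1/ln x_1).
π(5794)/π(698) = 760/125 ≈ 6.0800;  PNT prediction ≈ 6.2733.

π(698) = 125 and π(5794) = 760, so π(5794)/π(698) ≈ 6.0800. The PNT-predicted ratio is (5794/ln(5794)) / (698/ln(698)) ≈ 6.2733. The two agree to within a few percent, as expected.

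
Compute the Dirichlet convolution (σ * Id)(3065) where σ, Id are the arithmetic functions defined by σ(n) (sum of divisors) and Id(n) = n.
(σ * Id)(3065) = 13497

Divisors of 3065: [1, 5, 613, 3065]. For each d | 3065:
  d = 1: σ(1) · Id(3065/1) = 1 · 3065 = 3065
  d = 5: σ(5) · Id(3065/5) = 6 · 613 = 3678
  d = 613: σ(613) · Id(3065/613) = 614 · 5 = 3070
  d = 3065: σ(3065) · Id(3065/3065) = 3684 · 1 = 3684
Summing: (σ * Id)(3065) = 3065 + 3678 + 3070 + 3684 = 13497.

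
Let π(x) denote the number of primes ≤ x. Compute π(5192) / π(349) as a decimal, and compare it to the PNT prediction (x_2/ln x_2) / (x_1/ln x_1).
π(5192)/π(349) = 691/70 ≈ 9.8714;  PNT prediction ≈ 10.1819.

π(349) = 70 and π(5192) = 691, so π(5192)/π(349) ≈ 9.8714. The PNT-predicted ratio is (5192/ln(5192)) / (349/ln(349)) ≈ 10.1819. The two agree to within a few percent, as expected.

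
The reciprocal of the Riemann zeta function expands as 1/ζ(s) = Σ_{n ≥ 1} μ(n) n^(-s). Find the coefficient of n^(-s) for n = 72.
μ(72) = 0

Factor n = 72 = 2^3 · 3^2. μ(n) = 0 if any exponent ≥ 2 (not squarefree); otherwise μ(n) = (−1)^{ω(n)} where ω(n) is the number of distinct prime factors. Applying: μ(72) = 0.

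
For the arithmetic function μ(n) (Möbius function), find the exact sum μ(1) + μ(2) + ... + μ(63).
Σ_{n ≤ 63} μ(n) = -1

Compute μ(n) for each 1 ≤ n ≤ 63: μ(1) = 1, μ(2) = -1, μ(3) = -1, μ(4) = 0, μ(5) = -1, μ(6) = 1, μ(7) = -1, μ(8) = 0, μ(9) = 0, μ(10) = 1, μ(11) = -1, μ(12) = 0, μ(13) = -1, μ(14) = 1, μ(15) = 1, μ(16) = 0, μ(17) = -1, μ(18) = 0, μ(19) = -1, μ(20) = 0, μ(21) = 1, μ(22) = 1, μ(23) = -1, μ(24) = 0, μ(25) = 0, μ(26) = 1, μ(27) = 0, μ(28) = 0, μ(29) = -1, μ(30) = -1, μ(31) = -1, μ(32) = 0, μ(33) = 1, μ(34) = 1, μ(35) = 1, μ(36) = 0, μ(37) = -1, μ(38) = 1, μ(39) = 1, μ(40) = 0, μ(41) = -1, μ(42) = -1, μ(43) = -1, μ(44) = 0, μ(45) = 0, μ(46) = 1, μ(47) = -1, μ(48) = 0, μ(49) = 0, μ(50) = 0, μ(51) = 1, μ(52) = 0, μ(53) = -1, μ(54) = 0, μ(55) = 1, μ(56) = 0, μ(57) = 1, μ(58) = 1, μ(59) = -1, μ(60) = 0, μ(61) = -1, μ(62) = 1, μ(63) = 0. Summing all 63 values: -1. (Mertens function M(x) = Σ_{n ≤ x} μ(n); on average M(x) should be small (PNT ⟺ M(x) = o(x)).)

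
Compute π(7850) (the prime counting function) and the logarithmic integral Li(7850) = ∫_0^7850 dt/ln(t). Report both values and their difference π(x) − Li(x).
π(7850) = 991;  Li(7850) ≈ 1009.71;  π(x) − Li(x) ≈ -18.71.

Direct count of primes ≤ 7850 gives π(7850) = 991. Numerical evaluation of the logarithmic integral gives Li(7850) ≈ 1009.71. The difference π(x) − Li(x) ≈ -18.71 is typically negative for small/moderate x (Li(x) overestimates), though Littlewood's theorem shows this sign changes infinitely often.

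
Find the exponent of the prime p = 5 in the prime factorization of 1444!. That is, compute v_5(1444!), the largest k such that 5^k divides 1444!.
v_5(1444!) = 358

Legendre's formula: v_p(n!) = Σ_{k ≥ 1} ⌊n / p^k⌋. For p = 5, n = 1444, the terms are:
  ⌊1444/5^1⌋ = ⌊1444/5⌋ = 288
  ⌊1444/5^2⌋ = ⌊1444/25⌋ = 57
  ⌊1444/5^3⌋ = ⌊1444/125⌋ = 11
  ⌊1444/5^4⌋ = ⌊1444/625⌋ = 2
(the next term ⌊1444/5^5⌋ = 0, terminating the sum). Summing: v_5(1444!) = 288 + 57 + 11 + 2 = 358.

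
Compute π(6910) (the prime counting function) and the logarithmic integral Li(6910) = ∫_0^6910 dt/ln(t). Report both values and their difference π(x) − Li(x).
π(6910) = 888;  Li(6910) ≈ 904.16;  π(x) − Li(x) ≈ -16.16.

Direct count of primes ≤ 6910 gives π(6910) = 888. Numerical evaluation of the logarithmic integral gives Li(6910) ≈ 904.16. The difference π(x) − Li(x) ≈ -16.16 is typically negative for small/moderate x (Li(x) overestimates), though Littlewood's theorem shows this sign changes infinitely often.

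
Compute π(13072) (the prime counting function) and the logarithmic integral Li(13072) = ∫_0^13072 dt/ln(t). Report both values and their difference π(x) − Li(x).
π(13072) = 1556;  Li(13072) ≈ 1574.71;  π(x) − Li(x) ≈ -18.71.

Direct count of primes ≤ 13072 gives π(13072) = 1556. Numerical evaluation of the logarithmic integral gives Li(13072) ≈ 1574.71. The difference π(x) − Li(x) ≈ -18.71 is typically negative for small/moderate x (Li(x) overestimates), though Littlewood's theorem shows this sign changes infinitely often.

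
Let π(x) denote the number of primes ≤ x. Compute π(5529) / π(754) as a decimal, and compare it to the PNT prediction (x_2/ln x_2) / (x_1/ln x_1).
π(5529)/π(754) = 731/133 ≈ 5.4962;  PNT prediction ≈ 5.6376.

π(754) = 133 and π(5529) = 731, so π(5529)/π(754) ≈ 5.4962. The PNT-predicted ratio is (5529/ln(5529)) / (754/ln(754)) ≈ 5.6376. The two agree to within a few percent, as expected.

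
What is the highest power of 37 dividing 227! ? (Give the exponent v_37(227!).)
v_37(227!) = 6

Legendre's formula: v_p(n!) = Σ_{k ≥ 1} ⌊n / p^k⌋. For p = 37, n = 227, the terms are:
  ⌊227/37^1⌋ = ⌊227/37⌋ = 6
(the next term ⌊227/37^2⌋ = 0, terminating the sum). Summing: v_37(227!) = 6 = 6.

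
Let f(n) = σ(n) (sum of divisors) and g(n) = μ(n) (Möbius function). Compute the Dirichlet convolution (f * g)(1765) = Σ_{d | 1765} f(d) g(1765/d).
(σ * μ)(1765) = 1765

Divisors of 1765: [1, 5, 353, 1765]. For each d | 1765:
  d = 1: σ(1) · μ(1765/1) = 1 · 1 = 1
  d = 5: σ(5) · μ(1765/5) = 6 · -1 = -6
  d = 353: σ(353) · μ(1765/353) = 354 · -1 = -354
  d = 1765: σ(1765) · μ(1765/1765) = 2124 · 1 = 2124
Summing: (σ * μ)(1765) = 1 + -6 + -354 + 2124 = 1765.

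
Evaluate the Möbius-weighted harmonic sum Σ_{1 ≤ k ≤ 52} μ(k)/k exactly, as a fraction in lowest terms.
Σ μ(k)/k = -184943596214571/204963260862830470

Values of μ(k) for 1 ≤ k ≤ 52: μ(1) = 1, μ(2) = -1, μ(3) = -1, μ(5) = -1, μ(6) = 1, μ(7) = -1, μ(10) = 1, μ(11) = -1, μ(13) = -1, μ(14) = 1, μ(15) = 1, μ(17) = -1, μ(19) = -1, μ(21) = 1, μ(22) = 1, μ(23) = -1, μ(26) = 1, μ(29) = -1, μ(30) = -1, μ(31) = -1, μ(33) = 1, μ(34) = 1, μ(35) = 1, μ(37) = -1, μ(38) = 1, μ(39) = 1, μ(41) = -1, μ(42) = -1, μ(43) = -1, μ(46) = 1, μ(47) = -1, μ(51) = 1, with μ = 0 on non-squarefree integers. Summing μ(k)/k for k where μ(k) ≠ 0 gives -184943596214571/204963260862830470 ≈ -0.0009. (PNT ⟺ this sum → 0 as n → ∞.)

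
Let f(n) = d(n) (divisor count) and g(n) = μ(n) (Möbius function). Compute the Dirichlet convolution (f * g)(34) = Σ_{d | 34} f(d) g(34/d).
(d * μ)(34) = 1

Divisors of 34: [1, 2, 17, 34]. For each d | 34:
  d = 1: d(1) · μ(34/1) = 1 · 1 = 1
  d = 2: d(2) · μ(34/2) = 2 · -1 = -2
  d = 17: d(17) · μ(34/17) = 2 · -1 = -2
  d = 34: d(34) · μ(34/34) = 4 · 1 = 4
Summing: (d * μ)(34) = 1 + -2 + -2 + 4 = 1.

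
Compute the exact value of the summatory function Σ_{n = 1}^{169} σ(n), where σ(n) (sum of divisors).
Σ_{n ≤ 169} σ(n) = 23538

Compute σ(n) for each 1 ≤ n ≤ 169: σ(1) = 1, σ(2) = 3, σ(3) = 4, σ(4) = 7, σ(5) = 6, σ(6) = 12, σ(7) = 8, σ(8) = 15, σ(9) = 13, σ(10) = 18, σ(11) = 12, σ(12) = 28, σ(13) = 14, σ(14) = 24, σ(15) = 24, σ(16) = 31, σ(17) = 18, σ(18) = 39, σ(19) = 20, σ(20) = 42, σ(21) = 32, σ(22) = 36, σ(23) = 24, σ(24) = 60, σ(25) = 31, σ(26) = 42, σ(27) = 40, σ(28) = 56, σ(29) = 30, σ(30) = 72, σ(31) = 32, σ(32) = 63, σ(33) = 48, σ(34) = 54, σ(35) = 48, σ(36) = 91, σ(37) = 38, σ(38) = 60, σ(39) = 56, σ(40) = 90, σ(41) = 42, σ(42) = 96, σ(43) = 44, σ(44) = 84, σ(45) = 78, σ(46) = 72, σ(47) = 48, σ(48) = 124, σ(49) = 57, σ(50) = 93, σ(51) = 72, σ(52) = 98, σ(53) = 54, σ(54) = 120, σ(55) = 72, σ(56) = 120, σ(57) = 80, σ(58) = 90, σ(59) = 60, σ(60) = 168, σ(61) = 62, σ(62) = 96, σ(63) = 104, σ(64) = 127, σ(65) = 84, σ(66) = 144, σ(67) = 68, σ(68) = 126, σ(69) = 96, σ(70) = 144, σ(71) = 72, σ(72) = 195, σ(73) = 74, σ(74) = 114, σ(75) = 124, σ(76) = 140, σ(77) = 96, σ(78) = 168, σ(79) = 80, σ(80) = 186, σ(81) = 121, σ(82) = 126, σ(83) = 84, σ(84) = 224, σ(85) = 108, σ(86) = 132, σ(87) = 120, σ(88) = 180, σ(89) = 90, σ(90) = 234, σ(91) = 112, σ(92) = 168, σ(93) = 128, σ(94) = 144, σ(95) = 120, σ(96) = 252, σ(97) = 98, σ(98) = 171, σ(99) = 156, σ(100) = 217, σ(101) = 102, σ(102) = 216, σ(103) = 104, σ(104) = 210, σ(105) = 192, σ(106) = 162, σ(107) = 108, σ(108) = 280, σ(109) = 110, σ(110) = 216, σ(111) = 152, σ(112) = 248, σ(113) = 114, σ(114) = 240, σ(115) = 144, σ(116) = 210, σ(117) = 182, σ(118) = 180, σ(119) = 144, σ(120) = 360, σ(121) = 133, σ(122) = 186, σ(123) = 168, σ(124) = 224, σ(125) = 156, σ(126) = 312, σ(127) = 128, σ(128) = 255, σ(129) = 176, σ(130) = 252, σ(131) = 132, σ(132) = 336, σ(133) = 160, σ(134) = 204, σ(135) = 240, σ(136) = 270, σ(137) = 138, σ(138) = 288, σ(139) = 140, σ(140) = 336, σ(141) = 192, σ(142) = 216, σ(143) = 168, σ(144) = 403, σ(145) = 180, σ(146) = 222, σ(147) = 228, σ(148) = 266, σ(149) = 150, σ(150) = 372, σ(151) = 152, σ(152) = 300, σ(153) = 234, σ(154) = 288, σ(155) = 192, σ(156) = 392, σ(157) = 158, σ(158) = 240, σ(159) = 216, σ(160) = 378, σ(161) = 192, σ(162) = 363, σ(163) = 164, σ(164) = 294, σ(165) = 288, σ(166) = 252, σ(167) = 168, σ(168) = 480, σ(169) = 183. Summing all 169 values: 23538. (Average order: Σ_{n ≤ x} σ(n) ~ (π²/12) x². For x = 169, (π²/12)·169² ≈ 23490.48.)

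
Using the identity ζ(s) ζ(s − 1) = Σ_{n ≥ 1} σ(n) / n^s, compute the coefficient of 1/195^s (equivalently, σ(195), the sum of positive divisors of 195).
σ(195) = 336

In the product (Σ m^0/m^s)(Σ k / k^s) = Σ (Σ_{d | n} d) / n^s, the coefficient of 1/n^s is σ(n) = Σ_{d | n} d. For n = 195, divisors are [1, 3, 5, 13, 15, 39, 65, 195]; summing: σ(195) = 336.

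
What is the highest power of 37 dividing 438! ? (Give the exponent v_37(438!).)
v_37(438!) = 11

Legendre's formula: v_p(n!) = Σ_{k ≥ 1} ⌊n / p^k⌋. For p = 37, n = 438, the terms are:
  ⌊438/37^1⌋ = ⌊438/37⌋ = 11
(the next term ⌊438/37^2⌋ = 0, terminating the sum). Summing: v_37(438!) = 11 = 11.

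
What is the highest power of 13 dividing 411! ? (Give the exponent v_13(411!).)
v_13(411!) = 33

Legendre's formula: v_p(n!) = Σ_{k ≥ 1} ⌊n / p^k⌋. For p = 13, n = 411, the terms are:
  ⌊411/13^1⌋ = ⌊411/13⌋ = 31
  ⌊411/13^2⌋ = ⌊411/169⌋ = 2
(the next term ⌊411/13^3⌋ = 0, terminating the sum). Summing: v_13(411!) = 31 + 2 = 33.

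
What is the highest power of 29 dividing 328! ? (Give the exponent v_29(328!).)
v_29(328!) = 11

Legendre's formula: v_p(n!) = Σ_{k ≥ 1} ⌊n / p^k⌋. For p = 29, n = 328, the terms are:
  ⌊328/29^1⌋ = ⌊328/29⌋ = 11
(the next term ⌊328/29^2⌋ = 0, terminating the sum). Summing: v_29(328!) = 11 = 11.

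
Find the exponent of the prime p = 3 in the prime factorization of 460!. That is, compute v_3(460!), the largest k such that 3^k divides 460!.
v_3(460!) = 227

Legendre's formula: v_p(n!) = Σ_{k ≥ 1} ⌊n / p^k⌋. For p = 3, n = 460, the terms are:
  ⌊460/3^1⌋ = ⌊460/3⌋ = 153
  ⌊460/3^2⌋ = ⌊460/9⌋ = 51
  ⌊460/3^3⌋ = ⌊460/27⌋ = 17
  ⌊460/3^4⌋ = ⌊460/81⌋ = 5
  ⌊460/3^5⌋ = ⌊460/243⌋ = 1
(the next term ⌊460/3^6⌋ = 0, terminating the sum). Summing: v_3(460!) = 153 + 51 + 17 + 5 + 1 = 227.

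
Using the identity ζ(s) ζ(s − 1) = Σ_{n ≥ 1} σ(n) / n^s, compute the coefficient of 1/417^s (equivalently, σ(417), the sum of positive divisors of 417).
σ(417) = 560

In the product (Σ m^0/m^s)(Σ k / k^s) = Σ (Σ_{d | n} d) / n^s, the coefficient of 1/n^s is σ(n) = Σ_{d | n} d. For n = 417, divisors are [1, 3, 139, 417]; summing: σ(417) = 560.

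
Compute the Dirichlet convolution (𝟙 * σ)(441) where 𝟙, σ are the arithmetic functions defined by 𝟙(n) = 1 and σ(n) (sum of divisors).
(𝟙 * σ)(441) = 1188

Divisors of 441: [1, 3, 7, 9, 21, 49, 63, 147, 441]. For each d | 441:
  d = 1: 𝟙(1) · σ(441/1) = 1 · 741 = 741
  d = 3: 𝟙(3) · σ(441/3) = 1 · 228 = 228
  d = 7: 𝟙(7) · σ(441/7) = 1 · 104 = 104
  d = 9: 𝟙(9) · σ(441/9) = 1 · 57 = 57
  d = 21: 𝟙(21) · σ(441/21) = 1 · 32 = 32
  d = 49: 𝟙(49) · σ(441/49) = 1 · 13 = 13
  d = 63: 𝟙(63) · σ(441/63) = 1 · 8 = 8
  d = 147: 𝟙(147) · σ(441/147) = 1 · 4 = 4
  d = 441: 𝟙(441) · σ(441/441) = 1 · 1 = 1
Summing: (𝟙 * σ)(441) = 741 + 228 + 104 + 57 + 32 + 13 + 8 + 4 + 1 = 1188.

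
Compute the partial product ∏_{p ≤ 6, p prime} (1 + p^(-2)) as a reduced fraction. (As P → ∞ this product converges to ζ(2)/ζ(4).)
∏ = 13/9

The primes p ≤ 6 are [2, 3, 5]. For each, (1 + 1/p^2) = (p^2 + 1)/p^2. Multiplying these fractions over p ∈ [2, 3, 5] gives 13/9. (In the limit P → ∞ this tends to ζ(2)/ζ(4).)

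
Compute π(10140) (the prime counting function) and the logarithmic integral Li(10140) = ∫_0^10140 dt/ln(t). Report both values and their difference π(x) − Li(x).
π(10140) = 1244;  Li(10140) ≈ 1261.33;  π(x) − Li(x) ≈ -17.33.

Direct count of primes ≤ 10140 gives π(10140) = 1244. Numerical evaluation of the logarithmic integral gives Li(10140) ≈ 1261.33. The difference π(x) − Li(x) ≈ -17.33 is typically negative for small/moderate x (Li(x) overestimates), though Littlewood's theorem shows this sign changes infinitely often.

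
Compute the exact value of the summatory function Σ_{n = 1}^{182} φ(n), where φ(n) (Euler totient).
Σ_{n ≤ 182} φ(n) = 10132

Compute φ(n) for each 1 ≤ n ≤ 182: φ(1) = 1, φ(2) = 1, φ(3) = 2, φ(4) = 2, φ(5) = 4, φ(6) = 2, φ(7) = 6, φ(8) = 4, φ(9) = 6, φ(10) = 4, φ(11) = 10, φ(12) = 4, φ(13) = 12, φ(14) = 6, φ(15) = 8, φ(16) = 8, φ(17) = 16, φ(18) = 6, φ(19) = 18, φ(20) = 8, φ(21) = 12, φ(22) = 10, φ(23) = 22, φ(24) = 8, φ(25) = 20, φ(26) = 12, φ(27) = 18, φ(28) = 12, φ(29) = 28, φ(30) = 8, φ(31) = 30, φ(32) = 16, φ(33) = 20, φ(34) = 16, φ(35) = 24, φ(36) = 12, φ(37) = 36, φ(38) = 18, φ(39) = 24, φ(40) = 16, φ(41) = 40, φ(42) = 12, φ(43) = 42, φ(44) = 20, φ(45) = 24, φ(46) = 22, φ(47) = 46, φ(48) = 16, φ(49) = 42, φ(50) = 20, φ(51) = 32, φ(52) = 24, φ(53) = 52, φ(54) = 18, φ(55) = 40, φ(56) = 24, φ(57) = 36, φ(58) = 28, φ(59) = 58, φ(60) = 16, φ(61) = 60, φ(62) = 30, φ(63) = 36, φ(64) = 32, φ(65) = 48, φ(66) = 20, φ(67) = 66, φ(68) = 32, φ(69) = 44, φ(70) = 24, φ(71) = 70, φ(72) = 24, φ(73) = 72, φ(74) = 36, φ(75) = 40, φ(76) = 36, φ(77) = 60, φ(78) = 24, φ(79) = 78, φ(80) = 32, φ(81) = 54, φ(82) = 40, φ(83) = 82, φ(84) = 24, φ(85) = 64, φ(86) = 42, φ(87) = 56, φ(88) = 40, φ(89) = 88, φ(90) = 24, φ(91) = 72, φ(92) = 44, φ(93) = 60, φ(94) = 46, φ(95) = 72, φ(96) = 32, φ(97) = 96, φ(98) = 42, φ(99) = 60, φ(100) = 40, φ(101) = 100, φ(102) = 32, φ(103) = 102, φ(104) = 48, φ(105) = 48, φ(106) = 52, φ(107) = 106, φ(108) = 36, φ(109) = 108, φ(110) = 40, φ(111) = 72, φ(112) = 48, φ(113) = 112, φ(114) = 36, φ(115) = 88, φ(116) = 56, φ(117) = 72, φ(118) = 58, φ(119) = 96, φ(120) = 32, φ(121) = 110, φ(122) = 60, φ(123) = 80, φ(124) = 60, φ(125) = 100, φ(126) = 36, φ(127) = 126, φ(128) = 64, φ(129) = 84, φ(130) = 48, φ(131) = 130, φ(132) = 40, φ(133) = 108, φ(134) = 66, φ(135) = 72, φ(136) = 64, φ(137) = 136, φ(138) = 44, φ(139) = 138, φ(140) = 48, φ(141) = 92, φ(142) = 70, φ(143) = 120, φ(144) = 48, φ(145) = 112, φ(146) = 72, φ(147) = 84, φ(148) = 72, φ(149) = 148, φ(150) = 40, φ(151) = 150, φ(152) = 72, φ(153) = 96, φ(154) = 60, φ(155) = 120, φ(156) = 48, φ(157) = 156, φ(158) = 78, φ(159) = 104, φ(160) = 64, φ(161) = 132, φ(162) = 54, φ(163) = 162, φ(164) = 80, φ(165) = 80, φ(166) = 82, φ(167) = 166, φ(168) = 48, φ(169) = 156, φ(170) = 64, φ(171) = 108, φ(172) = 84, φ(173) = 172, φ(174) = 56, φ(175) = 120, φ(176) = 80, φ(177) = 116, φ(178) = 88, φ(179) = 178, φ(180) = 48, φ(181) = 180, φ(182) = 72. Summing all 182 values: 10132. (Average order: Σ_{n ≤ x} φ(n) ~ (3/π²) x². For x = 182, (3/π²)·182² ≈ 10068.49.)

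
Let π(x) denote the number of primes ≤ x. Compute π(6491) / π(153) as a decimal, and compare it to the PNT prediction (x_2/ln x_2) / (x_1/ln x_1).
π(6491)/π(153) = 842/36 ≈ 23.3889;  PNT prediction ≈ 24.3121.

π(153) = 36 and π(6491) = 842, so π(6491)/π(153) ≈ 23.3889. The PNT-predicted ratio is (6491/ln(6491)) / (153/ln(153)) ≈ 24.3121. The two agree to within a few percent, as expected.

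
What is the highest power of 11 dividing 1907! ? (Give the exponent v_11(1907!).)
v_11(1907!) = 189

Legendre's formula: v_p(n!) = Σ_{k ≥ 1} ⌊n / p^k⌋. For p = 11, n = 1907, the terms are:
  ⌊1907/11^1⌋ = ⌊1907/11⌋ = 173
  ⌊1907/11^2⌋ = ⌊1907/121⌋ = 15
  ⌊1907/11^3⌋ = ⌊1907/1331⌋ = 1
(the next term ⌊1907/11^4⌋ = 0, terminating the sum). Summing: v_11(1907!) = 173 + 15 + 1 = 189.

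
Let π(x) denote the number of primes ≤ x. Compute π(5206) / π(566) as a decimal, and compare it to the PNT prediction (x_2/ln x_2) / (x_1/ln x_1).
π(5206)/π(566) = 692/103 ≈ 6.7184;  PNT prediction ≈ 6.8129.

π(566) = 103 and π(5206) = 692, so π(5206)/π(566) ≈ 6.7184. The PNT-predicted ratio is (5206/ln(5206)) / (566/ln(566)) ≈ 6.8129. The two agree to within a few percent, as expected.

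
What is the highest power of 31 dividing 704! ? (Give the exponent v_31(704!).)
v_31(704!) = 22

Legendre's formula: v_p(n!) = Σ_{k ≥ 1} ⌊n / p^k⌋. For p = 31, n = 704, the terms are:
  ⌊704/31^1⌋ = ⌊704/31⌋ = 22
(the next term ⌊704/31^2⌋ = 0, terminating the sum). Summing: v_31(704!) = 22 = 22.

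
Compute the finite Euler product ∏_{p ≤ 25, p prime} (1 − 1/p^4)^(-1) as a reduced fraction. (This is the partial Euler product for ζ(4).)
∏ = 179711034607426083154393/166042662475294310400000

The primes p ≤ 25 are [2, 3, 5, 7, 11, 13, 17, 19, 23]. For each prime, (1 − 1/p^4)^(-1) = p^4 / (p^4 − 1). The product is (1 − 1/2^4)^(-1), (1 − 1/3^4)^(-1), (1 − 1/5^4)^(-1), (1 − 1/7^4)^(-1), (1 − 1/11^4)^(-1), (1 − 1/13^4)^(-1), (1 − 1/17^4)^(-1), (1 − 1/19^4)^(-1), (1 − 1/23^4)^(-1) = ∏ p^4 / (p^4 − 1) = 179711034607426083154393/166042662475294310400000.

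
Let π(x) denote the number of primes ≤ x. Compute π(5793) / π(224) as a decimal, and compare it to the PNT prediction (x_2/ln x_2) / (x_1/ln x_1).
π(5793)/π(224) = 760/48 ≈ 15.8333;  PNT prediction ≈ 16.1527.

π(224) = 48 and π(5793) = 760, so π(5793)/π(224) ≈ 15.8333. The PNT-predicted ratio is (5793/ln(5793)) / (224/ln(224)) ≈ 16.1527. The two agree to within a few percent, as expected.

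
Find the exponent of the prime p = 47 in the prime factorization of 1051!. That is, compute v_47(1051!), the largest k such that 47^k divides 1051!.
v_47(1051!) = 22

Legendre's formula: v_p(n!) = Σ_{k ≥ 1} ⌊n / p^k⌋. For p = 47, n = 1051, the terms are:
  ⌊1051/47^1⌋ = ⌊1051/47⌋ = 22
(the next term ⌊1051/47^2⌋ = 0, terminating the sum). Summing: v_47(1051!) = 22 = 22.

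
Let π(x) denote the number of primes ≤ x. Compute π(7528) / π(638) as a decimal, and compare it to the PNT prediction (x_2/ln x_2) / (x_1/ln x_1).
π(7528)/π(638) = 953/115 ≈ 8.2870;  PNT prediction ≈ 8.5370.

π(638) = 115 and π(7528) = 953, so π(7528)/π(638) ≈ 8.2870. The PNT-predicted ratio is (7528/ln(7528)) / (638/ln(638)) ≈ 8.5370. The two agree to within a few percent, as expected.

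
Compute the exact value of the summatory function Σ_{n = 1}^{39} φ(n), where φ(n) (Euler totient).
Σ_{n ≤ 39} φ(n) = 474

Compute φ(n) for each 1 ≤ n ≤ 39: φ(1) = 1, φ(2) = 1, φ(3) = 2, φ(4) = 2, φ(5) = 4, φ(6) = 2, φ(7) = 6, φ(8) = 4, φ(9) = 6, φ(10) = 4, φ(11) = 10, φ(12) = 4, φ(13) = 12, φ(14) = 6, φ(15) = 8, φ(16) = 8, φ(17) = 16, φ(18) = 6, φ(19) = 18, φ(20) = 8, φ(21) = 12, φ(22) = 10, φ(23) = 22, φ(24) = 8, φ(25) = 20, φ(26) = 12, φ(27) = 18, φ(28) = 12, φ(29) = 28, φ(30) = 8, φ(31) = 30, φ(32) = 16, φ(33) = 20, φ(34) = 16, φ(35) = 24, φ(36) = 12, φ(37) = 36, φ(38) = 18, φ(39) = 24. Summing all 39 values: 474. (Average order: Σ_{n ≤ x} φ(n) ~ (3/π²) x². For x = 39, (3/π²)·39² ≈ 462.33.)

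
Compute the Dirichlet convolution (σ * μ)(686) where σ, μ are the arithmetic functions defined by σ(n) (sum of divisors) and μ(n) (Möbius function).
(σ * μ)(686) = 686

Divisors of 686: [1, 2, 7, 14, 49, 98, 343, 686]. For each d | 686:
  d = 1: σ(1) · μ(686/1) = 1 · 0 = 0
  d = 2: σ(2) · μ(686/2) = 3 · 0 = 0
  d = 7: σ(7) · μ(686/7) = 8 · 0 = 0
  d = 14: σ(14) · μ(686/14) = 24 · 0 = 0
  d = 49: σ(49) · μ(686/49) = 57 · 1 = 57
  d = 98: σ(98) · μ(686/98) = 171 · -1 = -171
  d = 343: σ(343) · μ(686/343) = 400 · -1 = -400
  d = 686: σ(686) · μ(686/686) = 1200 · 1 = 1200
Summing: (σ * μ)(686) = 0 + 0 + 0 + 0 + 57 + -171 + -400 + 1200 = 686.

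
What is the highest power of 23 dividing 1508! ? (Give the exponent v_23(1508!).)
v_23(1508!) = 67

Legendre's formula: v_p(n!) = Σ_{k ≥ 1} ⌊n / p^k⌋. For p = 23, n = 1508, the terms are:
  ⌊1508/23^1⌋ = ⌊1508/23⌋ = 65
  ⌊1508/23^2⌋ = ⌊1508/529⌋ = 2
(the next term ⌊1508/23^3⌋ = 0, terminating the sum). Summing: v_23(1508!) = 65 + 2 = 67.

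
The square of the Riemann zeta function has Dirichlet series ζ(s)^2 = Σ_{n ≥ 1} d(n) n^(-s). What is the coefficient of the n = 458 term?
d(458) = 4

ζ(s)^2 = (Σ 1/m^s)(Σ 1/k^s). The coefficient of 1/n^s in the product is the number of ordered pairs (m, k) with mk = n, which equals d(n). For n = 458, divisors are [1, 2, 229, 458], so d(458) = 4.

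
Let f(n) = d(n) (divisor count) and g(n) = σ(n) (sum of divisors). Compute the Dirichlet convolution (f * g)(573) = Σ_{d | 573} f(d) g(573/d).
(d * σ)(573) = 1164

Divisors of 573: [1, 3, 191, 573]. For each d | 573:
  d = 1: d(1) · σ(573/1) = 1 · 768 = 768
  d = 3: d(3) · σ(573/3) = 2 · 192 = 384
  d = 191: d(191) · σ(573/191) = 2 · 4 = 8
  d = 573: d(573) · σ(573/573) = 4 · 1 = 4
Summing: (d * σ)(573) = 768 + 384 + 8 + 4 = 1164.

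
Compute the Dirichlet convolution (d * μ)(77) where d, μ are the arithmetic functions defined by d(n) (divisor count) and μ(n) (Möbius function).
(d * μ)(77) = 1

Divisors of 77: [1, 7, 11, 77]. For each d | 77:
  d = 1: d(1) · μ(77/1) = 1 · 1 = 1
  d = 7: d(7) · μ(77/7) = 2 · -1 = -2
  d = 11: d(11) · μ(77/11) = 2 · -1 = -2
  d = 77: d(77) · μ(77/77) = 4 · 1 = 4
Summing: (d * μ)(77) = 1 + -2 + -2 + 4 = 1.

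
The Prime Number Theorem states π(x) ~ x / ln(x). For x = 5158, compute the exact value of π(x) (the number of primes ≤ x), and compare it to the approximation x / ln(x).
π(5158) = 687;  x/ln(x) ≈ 603.39;  relative error ≈ 12.17%.

Directly count primes up to 5158: π(5158) = 687. The PNT approximation gives 5158/ln(5158) ≈ 5158/8.54830 ≈ 603.39. Relative error (π(x) − x/ln(x)) / π(x) ≈ 12.17%; the approximation is known to undercount slightly (Li(x) is a better estimate).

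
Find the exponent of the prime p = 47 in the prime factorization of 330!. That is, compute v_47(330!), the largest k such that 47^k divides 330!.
v_47(330!) = 7

Legendre's formula: v_p(n!) = Σ_{k ≥ 1} ⌊n / p^k⌋. For p = 47, n = 330, the terms are:
  ⌊330/47^1⌋ = ⌊330/47⌋ = 7
(the next term ⌊330/47^2⌋ = 0, terminating the sum). Summing: v_47(330!) = 7 = 7.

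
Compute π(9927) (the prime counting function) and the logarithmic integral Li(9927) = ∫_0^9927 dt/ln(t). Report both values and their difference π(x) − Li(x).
π(9927) = 1223;  Li(9927) ≈ 1238.21;  π(x) − Li(x) ≈ -15.21.

Direct count of primes ≤ 9927 gives π(9927) = 1223. Numerical evaluation of the logarithmic integral gives Li(9927) ≈ 1238.21. The difference π(x) − Li(x) ≈ -15.21 is typically negative for small/moderate x (Li(x) overestimates), though Littlewood's theorem shows this sign changes infinitely often.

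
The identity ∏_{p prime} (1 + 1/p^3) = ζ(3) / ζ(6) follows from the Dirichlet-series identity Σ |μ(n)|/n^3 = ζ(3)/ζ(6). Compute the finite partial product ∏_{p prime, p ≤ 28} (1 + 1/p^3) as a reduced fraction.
∏ = 16117288424681472/13642976755448975

The primes p ≤ 28 are [2, 3, 5, 7, 11, 13, 17, 19, 23]. For each, (1 + 1/p^3) = (p^3 + 1)/p^3. Multiplying these fractions over p ∈ [2, 3, 5, 7, 11, 13, 17, 19, 23] gives 16117288424681472/13642976755448975. (In the limit P → ∞ this tends to ζ(3)/ζ(6).)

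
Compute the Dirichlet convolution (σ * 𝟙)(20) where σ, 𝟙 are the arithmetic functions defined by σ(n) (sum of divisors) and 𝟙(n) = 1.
(σ * 𝟙)(20) = 77

Divisors of 20: [1, 2, 4, 5, 10, 20]. For each d | 20:
  d = 1: σ(1) · 𝟙(20/1) = 1 · 1 = 1
  d = 2: σ(2) · 𝟙(20/2) = 3 · 1 = 3
  d = 4: σ(4) · 𝟙(20/4) = 7 · 1 = 7
  d = 5: σ(5) · 𝟙(20/5) = 6 · 1 = 6
  d = 10: σ(10) · 𝟙(20/10) = 18 · 1 = 18
  d = 20: σ(20) · 𝟙(20/20) = 42 · 1 = 42
Summing: (σ * 𝟙)(20) = 1 + 3 + 7 + 6 + 18 + 42 = 77.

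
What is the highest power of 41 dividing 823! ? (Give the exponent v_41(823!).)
v_41(823!) = 20

Legendre's formula: v_p(n!) = Σ_{k ≥ 1} ⌊n / p^k⌋. For p = 41, n = 823, the terms are:
  ⌊823/41^1⌋ = ⌊823/41⌋ = 20
(the next term ⌊823/41^2⌋ = 0, terminating the sum). Summing: v_41(823!) = 20 = 20.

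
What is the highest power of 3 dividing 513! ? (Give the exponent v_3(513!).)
v_3(513!) = 255

Legendre's formula: v_p(n!) = Σ_{k ≥ 1} ⌊n / p^k⌋. For p = 3, n = 513, the terms are:
  ⌊513/3^1⌋ = ⌊513/3⌋ = 171
  ⌊513/3^2⌋ = ⌊513/9⌋ = 57
  ⌊513/3^3⌋ = ⌊513/27⌋ = 19
  ⌊513/3^4⌋ = ⌊513/81⌋ = 6
  ⌊513/3^5⌋ = ⌊513/243⌋ = 2
(the next term ⌊513/3^6⌋ = 0, terminating the sum). Summing: v_3(513!) = 171 + 57 + 19 + 6 + 2 = 255.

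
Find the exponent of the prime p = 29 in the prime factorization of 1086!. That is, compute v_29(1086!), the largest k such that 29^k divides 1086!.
v_29(1086!) = 38

Legendre's formula: v_p(n!) = Σ_{k ≥ 1} ⌊n / p^k⌋. For p = 29, n = 1086, the terms are:
  ⌊1086/29^1⌋ = ⌊1086/29⌋ = 37
  ⌊1086/29^2⌋ = ⌊1086/841⌋ = 1
(the next term ⌊1086/29^3⌋ = 0, terminating the sum). Summing: v_29(1086!) = 37 + 1 = 38.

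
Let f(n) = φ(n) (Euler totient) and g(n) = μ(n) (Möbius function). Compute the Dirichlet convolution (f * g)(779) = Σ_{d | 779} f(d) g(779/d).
(φ * μ)(779) = 663

Divisors of 779: [1, 19, 41, 779]. For each d | 779:
  d = 1: φ(1) · μ(779/1) = 1 · 1 = 1
  d = 19: φ(19) · μ(779/19) = 18 · -1 = -18
  d = 41: φ(41) · μ(779/41) = 40 · -1 = -40
  d = 779: φ(779) · μ(779/779) = 720 · 1 = 720
Summing: (φ * μ)(779) = 1 + -18 + -40 + 720 = 663.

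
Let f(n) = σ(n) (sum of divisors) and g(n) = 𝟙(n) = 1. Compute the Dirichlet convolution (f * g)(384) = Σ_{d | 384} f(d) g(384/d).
(σ * 𝟙)(384) = 2510

Divisors of 384: [1, 2, 3, 4, 6, 8, 12, 16, 24, 32, 48, 64, 96, 128, 192, 384]. For each d | 384:
  d = 1: σ(1) · 𝟙(384/1) = 1 · 1 = 1
  d = 2: σ(2) · 𝟙(384/2) = 3 · 1 = 3
  d = 3: σ(3) · 𝟙(384/3) = 4 · 1 = 4
  d = 4: σ(4) · 𝟙(384/4) = 7 · 1 = 7
  d = 6: σ(6) · 𝟙(384/6) = 12 · 1 = 12
  d = 8: σ(8) · 𝟙(384/8) = 15 · 1 = 15
  d = 12: σ(12) · 𝟙(384/12) = 28 · 1 = 28
  d = 16: σ(16) · 𝟙(384/16) = 31 · 1 = 31
  d = 24: σ(24) · 𝟙(384/24) = 60 · 1 = 60
  d = 32: σ(32) · 𝟙(384/32) = 63 · 1 = 63
  d = 48: σ(48) · 𝟙(384/48) = 124 · 1 = 124
  d = 64: σ(64) · 𝟙(384/64) = 127 · 1 = 127
  d = 96: σ(96) · 𝟙(384/96) = 252 · 1 = 252
  d = 128: σ(128) · 𝟙(384/128) = 255 · 1 = 255
  d = 192: σ(192) · 𝟙(384/192) = 508 · 1 = 508
  d = 384: σ(384) · 𝟙(384/384) = 1020 · 1 = 1020
Summing: (σ * 𝟙)(384) = 1 + 3 + 4 + 7 + 12 + 15 + 28 + 31 + 60 + 63 + 124 + 127 + 252 + 255 + 508 + 1020 = 2510.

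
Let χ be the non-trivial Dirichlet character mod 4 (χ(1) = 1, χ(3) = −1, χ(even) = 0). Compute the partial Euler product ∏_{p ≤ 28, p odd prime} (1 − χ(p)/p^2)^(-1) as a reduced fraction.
∏ = 7900068038863/8628726988800

The odd primes p ≤ 28 are [3, 5, 7, 11, 13, 17, 19, 23]. For each, χ(p) = 1 if p ≡ 1 mod 4, χ(p) = −1 if p ≡ 3 mod 4. Taking (1 − χ(p)/p^2)^(-1) = p^2/(p^2 − χ(p)): (1 − (-1)/3^2)^(-1) · (1 − (1)/5^2)^(-1) · (1 − (-1)/7^2)^(-1) · (1 − (-1)/11^2)^(-1) · (1 − (1)/13^2)^(-1) · (1 − (1)/17^2)^(-1) · (1 − (-1)/19^2)^(-1) · (1 − (-1)/23^2)^(-1) = 7900068038863/8628726988800.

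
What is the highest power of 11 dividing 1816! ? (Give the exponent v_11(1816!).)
v_11(1816!) = 181

Legendre's formula: v_p(n!) = Σ_{k ≥ 1} ⌊n / p^k⌋. For p = 11, n = 1816, the terms are:
  ⌊1816/11^1⌋ = ⌊1816/11⌋ = 165
  ⌊1816/11^2⌋ = ⌊1816/121⌋ = 15
  ⌊1816/11^3⌋ = ⌊1816/1331⌋ = 1
(the next term ⌊1816/11^4⌋ = 0, terminating the sum). Summing: v_11(1816!) = 165 + 15 + 1 = 181.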